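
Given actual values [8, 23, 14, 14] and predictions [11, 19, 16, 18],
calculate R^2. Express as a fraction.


Mean(y) = 59/4. SS_res = 45. SS_tot = 459/4. R^2 = 1 - 45/(459/4) = 31/51.

31/51


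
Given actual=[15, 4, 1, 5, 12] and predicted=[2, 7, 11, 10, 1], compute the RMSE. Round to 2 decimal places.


MSE = 84.8000. RMSE = sqrt(84.8000) = 9.21.

9.21


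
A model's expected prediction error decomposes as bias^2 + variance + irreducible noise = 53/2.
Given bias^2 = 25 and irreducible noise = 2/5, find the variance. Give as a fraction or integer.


Total error = bias^2 + variance + irreducible noise. So variance = 53/2 - 25 - 2/5 = 11/10.

11/10


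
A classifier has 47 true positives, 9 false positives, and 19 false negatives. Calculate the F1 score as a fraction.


Precision = 47/56 = 47/56. Recall = 47/66 = 47/66. F1 = 2*P*R/(P+R) = 47/61.

47/61


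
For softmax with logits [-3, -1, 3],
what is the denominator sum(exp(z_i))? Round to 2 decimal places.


Denom = e^-3=0.0498 + e^-1=0.3679 + e^3=20.0855. Sum = 20.5032, which rounds to 20.50.

20.50


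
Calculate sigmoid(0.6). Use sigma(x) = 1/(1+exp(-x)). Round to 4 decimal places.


sigma(0.6) = 1/(1+e^(-0.6)) = 1/(1+0.548812) = 1/1.548812 = 0.6457.

0.6457


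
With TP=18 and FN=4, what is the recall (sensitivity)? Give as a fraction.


Recall = TP / (TP + FN) = 18 / 22 = 9/11.

9/11


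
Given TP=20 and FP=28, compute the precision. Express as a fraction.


Precision = TP / (TP + FP) = 20 / 48 = 5/12.

5/12


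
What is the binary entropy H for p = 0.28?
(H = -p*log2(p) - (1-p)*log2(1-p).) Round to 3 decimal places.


H = -0.28*log2(0.28) - 0.72*log2(0.72) = 0.855.

0.855


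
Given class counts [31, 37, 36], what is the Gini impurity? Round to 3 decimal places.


Total = 104. Proportions: 31/104, 37/104, 36/104. sum(p_i^2) = 0.3352. Gini = 1 - 0.3352 = 0.6648, which rounds to 0.665.

0.665


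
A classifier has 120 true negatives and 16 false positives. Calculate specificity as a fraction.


Specificity = TN / (TN + FP) = 120 / 136 = 15/17.

15/17


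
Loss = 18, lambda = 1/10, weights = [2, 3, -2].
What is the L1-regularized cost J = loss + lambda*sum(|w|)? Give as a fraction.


L1 norm = sum(|w|) = 7. J = 18 + 1/10 * 7 = 187/10.

187/10


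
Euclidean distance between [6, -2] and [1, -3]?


d = sqrt(sum of squared differences). (6-1)^2=25, (-2--3)^2=1. Sum = 26.

sqrt(26)


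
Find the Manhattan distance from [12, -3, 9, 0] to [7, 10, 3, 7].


d = sum of absolute differences: |12-7|=5 + |-3-10|=13 + |9-3|=6 + |0-7|=7 = 31.

31


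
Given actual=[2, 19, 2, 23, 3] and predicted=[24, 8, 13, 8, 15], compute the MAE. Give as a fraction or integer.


MAE = (1/5) * (|2-24|=22 + |19-8|=11 + |2-13|=11 + |23-8|=15 + |3-15|=12). Sum = 71. MAE = 71/5.

71/5


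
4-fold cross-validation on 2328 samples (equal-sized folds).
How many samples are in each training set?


Each validation fold has 2328/4 = 582 samples. Training set = 2328 - 582 = 1746.

1746


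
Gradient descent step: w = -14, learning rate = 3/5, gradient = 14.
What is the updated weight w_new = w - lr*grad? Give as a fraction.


w_new = -14 - 3/5 * 14 = -14 - 42/5 = -112/5.

-112/5


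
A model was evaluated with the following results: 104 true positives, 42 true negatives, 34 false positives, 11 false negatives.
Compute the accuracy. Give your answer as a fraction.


Accuracy = (TP + TN) / (TP + TN + FP + FN) = (104 + 42) / 191 = 146/191.

146/191


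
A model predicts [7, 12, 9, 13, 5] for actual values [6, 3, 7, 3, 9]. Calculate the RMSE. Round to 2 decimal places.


MSE = 40.4000. RMSE = sqrt(40.4000) = 6.36.

6.36


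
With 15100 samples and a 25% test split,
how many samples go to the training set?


Test set = 15100 * 25% = 3775. Training set = 15100 - 3775 = 11325.

11325


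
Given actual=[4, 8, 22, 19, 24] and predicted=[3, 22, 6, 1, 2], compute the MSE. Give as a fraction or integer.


MSE = (1/5) * ((4-3)^2=1 + (8-22)^2=196 + (22-6)^2=256 + (19-1)^2=324 + (24-2)^2=484). Sum = 1261. MSE = 1261/5.

1261/5


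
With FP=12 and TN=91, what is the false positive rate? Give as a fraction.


FPR = FP / (FP + TN) = 12 / 103 = 12/103.

12/103


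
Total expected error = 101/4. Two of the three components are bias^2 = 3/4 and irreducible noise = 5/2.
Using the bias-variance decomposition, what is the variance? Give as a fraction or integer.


Total error = bias^2 + variance + irreducible noise. So variance = 101/4 - 3/4 - 5/2 = 22.

22


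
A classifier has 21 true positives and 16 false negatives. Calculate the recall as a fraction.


Recall = TP / (TP + FN) = 21 / 37 = 21/37.

21/37


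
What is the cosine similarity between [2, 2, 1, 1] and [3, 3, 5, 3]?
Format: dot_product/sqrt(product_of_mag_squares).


dot = 20. |a|^2 = 10, |b|^2 = 52. cos = 20/sqrt(520).

20/sqrt(520)


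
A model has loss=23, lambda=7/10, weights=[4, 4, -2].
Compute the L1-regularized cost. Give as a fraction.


L1 norm = sum(|w|) = 10. J = 23 + 7/10 * 10 = 30.

30


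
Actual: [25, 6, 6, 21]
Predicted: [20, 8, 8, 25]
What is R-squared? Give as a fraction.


Mean(y) = 29/2. SS_res = 49. SS_tot = 297. R^2 = 1 - 49/(297) = 248/297.

248/297


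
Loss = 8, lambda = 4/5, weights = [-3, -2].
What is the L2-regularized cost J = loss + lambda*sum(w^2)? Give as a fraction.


L2 sq norm = sum(w^2) = 13. J = 8 + 4/5 * 13 = 92/5.

92/5


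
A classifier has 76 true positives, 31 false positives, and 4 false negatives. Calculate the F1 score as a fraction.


Precision = 76/107 = 76/107. Recall = 76/80 = 19/20. F1 = 2*P*R/(P+R) = 152/187.

152/187


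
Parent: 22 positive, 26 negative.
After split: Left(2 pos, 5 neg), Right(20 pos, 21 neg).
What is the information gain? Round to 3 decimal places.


H(parent) = 0.9950. H(left) = 0.8631, H(right) = 0.9996. Weighted = (7/48)*0.8631 + (41/48)*0.9996 = 0.9797. IG = 0.9950 - 0.9797 = 0.0153, which rounds to 0.015.

0.015


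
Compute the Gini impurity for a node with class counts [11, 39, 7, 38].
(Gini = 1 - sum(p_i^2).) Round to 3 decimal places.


Total = 95. Proportions: 11/95, 39/95, 7/95, 38/95. sum(p_i^2) = 0.3474. Gini = 1 - 0.3474 = 0.6526, which rounds to 0.653.

0.653


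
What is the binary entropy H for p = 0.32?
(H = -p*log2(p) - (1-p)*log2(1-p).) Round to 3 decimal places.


H = -0.32*log2(0.32) - 0.68*log2(0.68) = 0.904.

0.904


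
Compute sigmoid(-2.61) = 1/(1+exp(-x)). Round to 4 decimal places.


sigma(-2.61) = 1/(1+e^(2.61)) = 1/(1+13.599051) = 1/14.599051 = 0.0685.

0.0685


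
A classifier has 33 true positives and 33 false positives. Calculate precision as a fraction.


Precision = TP / (TP + FP) = 33 / 66 = 1/2.

1/2


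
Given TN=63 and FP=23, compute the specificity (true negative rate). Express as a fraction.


Specificity = TN / (TN + FP) = 63 / 86 = 63/86.

63/86


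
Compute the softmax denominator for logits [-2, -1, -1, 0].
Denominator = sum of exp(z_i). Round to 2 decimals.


Denom = e^-2=0.1353 + e^-1=0.3679 + e^-1=0.3679 + e^0=1.0000. Sum = 1.8711, which rounds to 1.87.

1.87


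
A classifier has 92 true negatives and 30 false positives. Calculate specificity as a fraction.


Specificity = TN / (TN + FP) = 92 / 122 = 46/61.

46/61


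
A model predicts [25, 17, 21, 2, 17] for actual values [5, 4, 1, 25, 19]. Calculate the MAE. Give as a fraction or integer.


MAE = (1/5) * (|5-25|=20 + |4-17|=13 + |1-21|=20 + |25-2|=23 + |19-17|=2). Sum = 78. MAE = 78/5.

78/5


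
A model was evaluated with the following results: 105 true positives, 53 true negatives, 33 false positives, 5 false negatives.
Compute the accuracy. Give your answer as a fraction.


Accuracy = (TP + TN) / (TP + TN + FP + FN) = (105 + 53) / 196 = 79/98.

79/98


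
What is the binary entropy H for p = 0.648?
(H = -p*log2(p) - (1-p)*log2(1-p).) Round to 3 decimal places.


H = -0.648*log2(0.648) - 0.352*log2(0.352) = 0.936.

0.936


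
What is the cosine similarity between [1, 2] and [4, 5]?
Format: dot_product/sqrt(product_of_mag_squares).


dot = 14. |a|^2 = 5, |b|^2 = 41. cos = 14/sqrt(205).

14/sqrt(205)


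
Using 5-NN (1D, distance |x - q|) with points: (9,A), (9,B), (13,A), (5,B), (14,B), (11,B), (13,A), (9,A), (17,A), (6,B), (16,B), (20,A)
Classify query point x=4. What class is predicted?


Distances: |9-4|=5, |9-4|=5, |13-4|=9, |5-4|=1, |14-4|=10, |11-4|=7, |13-4|=9, |9-4|=5, |17-4|=13, |6-4|=2, |16-4|=12, |20-4|=16. 5 nearest: (5,B), (6,B), (9,A), (9,A), (9,B). Counts: {'B': 3, 'A': 2}. Majority class: B.

B


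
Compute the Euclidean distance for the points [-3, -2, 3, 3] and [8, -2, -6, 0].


d = sqrt(sum of squared differences). (-3-8)^2=121, (-2--2)^2=0, (3--6)^2=81, (3-0)^2=9. Sum = 211.

sqrt(211)


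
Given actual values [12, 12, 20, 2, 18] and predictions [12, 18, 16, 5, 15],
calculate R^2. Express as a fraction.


Mean(y) = 64/5. SS_res = 70. SS_tot = 984/5. R^2 = 1 - 70/(984/5) = 317/492.

317/492


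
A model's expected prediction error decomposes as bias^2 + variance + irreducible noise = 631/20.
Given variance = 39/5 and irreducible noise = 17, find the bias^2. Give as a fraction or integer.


Total error = bias^2 + variance + irreducible noise. So bias^2 = 631/20 - 39/5 - 17 = 27/4.

27/4


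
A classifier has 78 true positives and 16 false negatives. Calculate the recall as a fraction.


Recall = TP / (TP + FN) = 78 / 94 = 39/47.

39/47


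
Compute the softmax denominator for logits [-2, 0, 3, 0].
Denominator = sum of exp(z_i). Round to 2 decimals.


Denom = e^-2=0.1353 + e^0=1.0000 + e^3=20.0855 + e^0=1.0000. Sum = 22.2208, which rounds to 22.22.

22.22


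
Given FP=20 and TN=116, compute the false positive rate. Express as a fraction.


FPR = FP / (FP + TN) = 20 / 136 = 5/34.

5/34


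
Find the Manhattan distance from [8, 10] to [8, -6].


d = sum of absolute differences: |8-8|=0 + |10--6|=16 = 16.

16


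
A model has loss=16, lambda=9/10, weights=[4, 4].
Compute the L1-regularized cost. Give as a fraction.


L1 norm = sum(|w|) = 8. J = 16 + 9/10 * 8 = 116/5.

116/5


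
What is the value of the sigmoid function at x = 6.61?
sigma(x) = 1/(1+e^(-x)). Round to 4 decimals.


sigma(6.61) = 1/(1+e^(-6.61)) = 1/(1+0.001347) = 1/1.001347 = 0.9987.

0.9987


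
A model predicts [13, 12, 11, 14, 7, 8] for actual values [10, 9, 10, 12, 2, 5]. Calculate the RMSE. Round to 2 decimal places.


MSE = 9.5000. RMSE = sqrt(9.5000) = 3.08.

3.08


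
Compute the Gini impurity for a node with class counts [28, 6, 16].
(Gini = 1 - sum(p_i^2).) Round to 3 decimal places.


Total = 50. Proportions: 28/50, 6/50, 16/50. sum(p_i^2) = 0.4304. Gini = 1 - 0.4304 = 0.5696, which rounds to 0.570.

0.570


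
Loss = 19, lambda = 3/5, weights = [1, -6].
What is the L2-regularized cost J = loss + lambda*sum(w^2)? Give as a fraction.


L2 sq norm = sum(w^2) = 37. J = 19 + 3/5 * 37 = 206/5.

206/5


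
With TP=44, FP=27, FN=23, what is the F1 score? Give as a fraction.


Precision = 44/71 = 44/71. Recall = 44/67 = 44/67. F1 = 2*P*R/(P+R) = 44/69.

44/69


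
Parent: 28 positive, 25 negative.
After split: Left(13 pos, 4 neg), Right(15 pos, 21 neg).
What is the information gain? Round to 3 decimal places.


H(parent) = 0.9977. H(left) = 0.7871, H(right) = 0.9799. Weighted = (17/53)*0.7871 + (36/53)*0.9799 = 0.9181. IG = 0.9977 - 0.9181 = 0.0796, which rounds to 0.080.

0.080


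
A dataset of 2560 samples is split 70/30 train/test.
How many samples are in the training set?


Test set = 2560 * 30% = 768. Training set = 2560 - 768 = 1792.

1792


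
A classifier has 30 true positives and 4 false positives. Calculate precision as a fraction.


Precision = TP / (TP + FP) = 30 / 34 = 15/17.

15/17


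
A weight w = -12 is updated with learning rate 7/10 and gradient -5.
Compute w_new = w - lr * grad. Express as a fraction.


w_new = -12 - 7/10 * -5 = -12 - -7/2 = -17/2.

-17/2


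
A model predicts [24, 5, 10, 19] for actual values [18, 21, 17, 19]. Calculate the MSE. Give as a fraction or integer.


MSE = (1/4) * ((18-24)^2=36 + (21-5)^2=256 + (17-10)^2=49 + (19-19)^2=0). Sum = 341. MSE = 341/4.

341/4


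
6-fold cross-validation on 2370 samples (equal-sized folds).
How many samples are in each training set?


Each validation fold has 2370/6 = 395 samples. Training set = 2370 - 395 = 1975.

1975


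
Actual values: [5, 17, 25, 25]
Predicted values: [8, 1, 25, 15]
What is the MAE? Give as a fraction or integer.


MAE = (1/4) * (|5-8|=3 + |17-1|=16 + |25-25|=0 + |25-15|=10). Sum = 29. MAE = 29/4.

29/4


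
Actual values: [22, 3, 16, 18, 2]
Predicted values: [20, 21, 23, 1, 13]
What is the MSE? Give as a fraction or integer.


MSE = (1/5) * ((22-20)^2=4 + (3-21)^2=324 + (16-23)^2=49 + (18-1)^2=289 + (2-13)^2=121). Sum = 787. MSE = 787/5.

787/5


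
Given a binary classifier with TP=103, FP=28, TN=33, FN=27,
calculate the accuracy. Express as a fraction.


Accuracy = (TP + TN) / (TP + TN + FP + FN) = (103 + 33) / 191 = 136/191.

136/191


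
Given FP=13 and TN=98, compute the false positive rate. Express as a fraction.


FPR = FP / (FP + TN) = 13 / 111 = 13/111.

13/111


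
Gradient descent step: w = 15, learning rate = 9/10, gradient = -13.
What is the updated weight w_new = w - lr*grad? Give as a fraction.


w_new = 15 - 9/10 * -13 = 15 - -117/10 = 267/10.

267/10


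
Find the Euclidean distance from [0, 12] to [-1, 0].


d = sqrt(sum of squared differences). (0--1)^2=1, (12-0)^2=144. Sum = 145.

sqrt(145)


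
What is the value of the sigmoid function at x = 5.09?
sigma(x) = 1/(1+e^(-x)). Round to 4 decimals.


sigma(5.09) = 1/(1+e^(-5.09)) = 1/(1+0.006158) = 1/1.006158 = 0.9939.

0.9939


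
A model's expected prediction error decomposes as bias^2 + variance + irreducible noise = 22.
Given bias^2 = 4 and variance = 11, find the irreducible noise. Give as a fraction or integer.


Total error = bias^2 + variance + irreducible noise. So irreducible noise = 22 - 4 - 11 = 7.

7


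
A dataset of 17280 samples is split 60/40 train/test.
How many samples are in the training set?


Test set = 17280 * 40% = 6912. Training set = 17280 - 6912 = 10368.

10368


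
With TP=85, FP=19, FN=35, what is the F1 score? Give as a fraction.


Precision = 85/104 = 85/104. Recall = 85/120 = 17/24. F1 = 2*P*R/(P+R) = 85/112.

85/112


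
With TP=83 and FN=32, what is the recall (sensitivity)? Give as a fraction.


Recall = TP / (TP + FN) = 83 / 115 = 83/115.

83/115


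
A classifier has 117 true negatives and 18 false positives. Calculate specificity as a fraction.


Specificity = TN / (TN + FP) = 117 / 135 = 13/15.

13/15


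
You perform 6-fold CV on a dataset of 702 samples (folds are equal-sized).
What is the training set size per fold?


Each validation fold has 702/6 = 117 samples. Training set = 702 - 117 = 585.

585


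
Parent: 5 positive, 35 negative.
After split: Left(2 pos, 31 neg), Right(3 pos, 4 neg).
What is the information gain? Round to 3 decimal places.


H(parent) = 0.5436. H(left) = 0.3298, H(right) = 0.9852. Weighted = (33/40)*0.3298 + (7/40)*0.9852 = 0.4445. IG = 0.5436 - 0.4445 = 0.0991, which rounds to 0.099.

0.099


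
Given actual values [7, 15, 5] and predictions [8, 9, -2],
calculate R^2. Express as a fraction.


Mean(y) = 9. SS_res = 86. SS_tot = 56. R^2 = 1 - 86/(56) = -15/28.

-15/28


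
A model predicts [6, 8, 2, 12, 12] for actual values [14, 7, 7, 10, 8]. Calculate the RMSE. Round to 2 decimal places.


MSE = 22.0000. RMSE = sqrt(22.0000) = 4.69.

4.69


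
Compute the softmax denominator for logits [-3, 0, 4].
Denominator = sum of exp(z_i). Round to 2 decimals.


Denom = e^-3=0.0498 + e^0=1.0000 + e^4=54.5982. Sum = 55.6480, which rounds to 55.65.

55.65


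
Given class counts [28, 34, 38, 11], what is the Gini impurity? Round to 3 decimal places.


Total = 111. Proportions: 28/111, 34/111, 38/111, 11/111. sum(p_i^2) = 0.2845. Gini = 1 - 0.2845 = 0.7155, which rounds to 0.716.

0.716


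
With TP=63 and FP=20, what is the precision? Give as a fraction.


Precision = TP / (TP + FP) = 63 / 83 = 63/83.

63/83


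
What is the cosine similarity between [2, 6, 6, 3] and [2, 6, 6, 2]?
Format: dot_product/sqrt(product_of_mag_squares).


dot = 82. |a|^2 = 85, |b|^2 = 80. cos = 82/sqrt(6800).

82/sqrt(6800)


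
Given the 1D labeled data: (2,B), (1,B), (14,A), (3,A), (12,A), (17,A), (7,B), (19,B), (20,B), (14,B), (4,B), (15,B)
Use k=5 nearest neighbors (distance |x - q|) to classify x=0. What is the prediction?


Distances: |2-0|=2, |1-0|=1, |14-0|=14, |3-0|=3, |12-0|=12, |17-0|=17, |7-0|=7, |19-0|=19, |20-0|=20, |14-0|=14, |4-0|=4, |15-0|=15. 5 nearest: (1,B), (2,B), (3,A), (4,B), (7,B). Counts: {'B': 4, 'A': 1}. Majority class: B.

B


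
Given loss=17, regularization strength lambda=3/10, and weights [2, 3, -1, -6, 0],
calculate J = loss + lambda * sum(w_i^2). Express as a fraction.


L2 sq norm = sum(w^2) = 50. J = 17 + 3/10 * 50 = 32.

32


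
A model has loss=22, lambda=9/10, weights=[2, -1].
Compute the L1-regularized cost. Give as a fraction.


L1 norm = sum(|w|) = 3. J = 22 + 9/10 * 3 = 247/10.

247/10


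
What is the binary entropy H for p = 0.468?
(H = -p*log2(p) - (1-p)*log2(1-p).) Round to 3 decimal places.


H = -0.468*log2(0.468) - 0.532*log2(0.532) = 0.997.

0.997


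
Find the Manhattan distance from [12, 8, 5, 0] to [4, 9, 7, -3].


d = sum of absolute differences: |12-4|=8 + |8-9|=1 + |5-7|=2 + |0--3|=3 = 14.

14


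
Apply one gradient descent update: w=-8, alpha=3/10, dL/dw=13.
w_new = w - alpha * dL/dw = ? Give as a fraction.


w_new = -8 - 3/10 * 13 = -8 - 39/10 = -119/10.

-119/10


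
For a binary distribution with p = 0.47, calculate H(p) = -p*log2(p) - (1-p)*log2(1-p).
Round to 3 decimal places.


H = -0.47*log2(0.47) - 0.53*log2(0.53) = 0.997.

0.997


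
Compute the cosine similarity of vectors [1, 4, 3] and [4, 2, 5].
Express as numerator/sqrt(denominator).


dot = 27. |a|^2 = 26, |b|^2 = 45. cos = 27/sqrt(1170).

27/sqrt(1170)


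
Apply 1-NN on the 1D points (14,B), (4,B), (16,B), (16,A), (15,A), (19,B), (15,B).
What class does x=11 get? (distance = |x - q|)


Distances: |14-11|=3, |4-11|=7, |16-11|=5, |16-11|=5, |15-11|=4, |19-11|=8, |15-11|=4. 1 nearest: (14,B). Counts: {'B': 1}. Majority class: B.

B


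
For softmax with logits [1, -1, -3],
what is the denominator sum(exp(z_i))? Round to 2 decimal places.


Denom = e^1=2.7183 + e^-1=0.3679 + e^-3=0.0498. Sum = 3.1360, which rounds to 3.14.

3.14


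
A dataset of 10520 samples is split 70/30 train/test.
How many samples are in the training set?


Test set = 10520 * 30% = 3156. Training set = 10520 - 3156 = 7364.

7364


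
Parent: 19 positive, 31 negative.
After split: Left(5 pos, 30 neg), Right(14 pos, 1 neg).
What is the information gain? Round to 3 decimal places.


H(parent) = 0.9580. H(left) = 0.5917, H(right) = 0.3534. Weighted = (35/50)*0.5917 + (15/50)*0.3534 = 0.5202. IG = 0.9580 - 0.5202 = 0.4378, which rounds to 0.438.

0.438


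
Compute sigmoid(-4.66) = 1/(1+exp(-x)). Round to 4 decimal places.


sigma(-4.66) = 1/(1+e^(4.66)) = 1/(1+105.636082) = 1/106.636082 = 0.0094.

0.0094


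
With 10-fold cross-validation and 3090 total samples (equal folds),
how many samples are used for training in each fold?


Each validation fold has 3090/10 = 309 samples. Training set = 3090 - 309 = 2781.

2781


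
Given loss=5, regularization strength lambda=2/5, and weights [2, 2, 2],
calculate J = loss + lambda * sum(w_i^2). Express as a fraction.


L2 sq norm = sum(w^2) = 12. J = 5 + 2/5 * 12 = 49/5.

49/5


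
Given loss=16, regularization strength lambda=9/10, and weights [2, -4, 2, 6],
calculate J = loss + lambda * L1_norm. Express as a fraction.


L1 norm = sum(|w|) = 14. J = 16 + 9/10 * 14 = 143/5.

143/5


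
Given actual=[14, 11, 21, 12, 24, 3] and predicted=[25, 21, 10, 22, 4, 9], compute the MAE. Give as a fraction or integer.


MAE = (1/6) * (|14-25|=11 + |11-21|=10 + |21-10|=11 + |12-22|=10 + |24-4|=20 + |3-9|=6). Sum = 68. MAE = 34/3.

34/3


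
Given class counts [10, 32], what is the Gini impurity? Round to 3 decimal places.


Total = 42. Proportions: 10/42, 32/42. sum(p_i^2) = 0.6372. Gini = 1 - 0.6372 = 0.3628, which rounds to 0.363.

0.363


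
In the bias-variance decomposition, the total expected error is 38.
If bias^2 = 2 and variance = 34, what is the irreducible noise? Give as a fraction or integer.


Total error = bias^2 + variance + irreducible noise. So irreducible noise = 38 - 2 - 34 = 2.

2


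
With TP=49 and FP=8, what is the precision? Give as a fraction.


Precision = TP / (TP + FP) = 49 / 57 = 49/57.

49/57


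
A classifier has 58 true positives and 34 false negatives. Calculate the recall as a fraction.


Recall = TP / (TP + FN) = 58 / 92 = 29/46.

29/46


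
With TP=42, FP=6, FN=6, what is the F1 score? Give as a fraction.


Precision = 42/48 = 7/8. Recall = 42/48 = 7/8. F1 = 2*P*R/(P+R) = 7/8.

7/8


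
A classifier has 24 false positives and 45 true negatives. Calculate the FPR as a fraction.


FPR = FP / (FP + TN) = 24 / 69 = 8/23.

8/23


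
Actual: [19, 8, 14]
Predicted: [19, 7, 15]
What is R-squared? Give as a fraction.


Mean(y) = 41/3. SS_res = 2. SS_tot = 182/3. R^2 = 1 - 2/(182/3) = 88/91.

88/91


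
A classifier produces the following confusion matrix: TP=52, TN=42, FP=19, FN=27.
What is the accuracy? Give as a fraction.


Accuracy = (TP + TN) / (TP + TN + FP + FN) = (52 + 42) / 140 = 47/70.

47/70


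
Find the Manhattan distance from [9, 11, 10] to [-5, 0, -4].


d = sum of absolute differences: |9--5|=14 + |11-0|=11 + |10--4|=14 = 39.

39


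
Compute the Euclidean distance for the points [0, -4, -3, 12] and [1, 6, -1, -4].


d = sqrt(sum of squared differences). (0-1)^2=1, (-4-6)^2=100, (-3--1)^2=4, (12--4)^2=256. Sum = 361.

19


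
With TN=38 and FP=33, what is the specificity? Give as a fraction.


Specificity = TN / (TN + FP) = 38 / 71 = 38/71.

38/71


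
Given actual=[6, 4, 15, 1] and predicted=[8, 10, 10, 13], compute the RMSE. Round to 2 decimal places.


MSE = 52.2500. RMSE = sqrt(52.2500) = 7.23.

7.23


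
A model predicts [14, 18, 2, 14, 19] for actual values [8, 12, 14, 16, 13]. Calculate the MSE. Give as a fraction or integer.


MSE = (1/5) * ((8-14)^2=36 + (12-18)^2=36 + (14-2)^2=144 + (16-14)^2=4 + (13-19)^2=36). Sum = 256. MSE = 256/5.

256/5


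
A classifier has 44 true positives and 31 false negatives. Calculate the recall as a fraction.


Recall = TP / (TP + FN) = 44 / 75 = 44/75.

44/75


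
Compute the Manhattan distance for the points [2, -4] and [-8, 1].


d = sum of absolute differences: |2--8|=10 + |-4-1|=5 = 15.

15


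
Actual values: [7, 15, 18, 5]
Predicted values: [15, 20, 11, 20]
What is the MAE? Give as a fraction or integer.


MAE = (1/4) * (|7-15|=8 + |15-20|=5 + |18-11|=7 + |5-20|=15). Sum = 35. MAE = 35/4.

35/4


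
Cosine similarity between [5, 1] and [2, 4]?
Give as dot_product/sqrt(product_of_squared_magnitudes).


dot = 14. |a|^2 = 26, |b|^2 = 20. cos = 14/sqrt(520).

14/sqrt(520)


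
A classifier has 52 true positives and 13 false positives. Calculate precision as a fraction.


Precision = TP / (TP + FP) = 52 / 65 = 4/5.

4/5


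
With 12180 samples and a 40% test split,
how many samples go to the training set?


Test set = 12180 * 40% = 4872. Training set = 12180 - 4872 = 7308.

7308


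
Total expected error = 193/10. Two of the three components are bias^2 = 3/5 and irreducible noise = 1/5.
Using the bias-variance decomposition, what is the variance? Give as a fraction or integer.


Total error = bias^2 + variance + irreducible noise. So variance = 193/10 - 3/5 - 1/5 = 37/2.

37/2


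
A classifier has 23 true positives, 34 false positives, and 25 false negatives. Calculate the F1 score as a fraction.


Precision = 23/57 = 23/57. Recall = 23/48 = 23/48. F1 = 2*P*R/(P+R) = 46/105.

46/105


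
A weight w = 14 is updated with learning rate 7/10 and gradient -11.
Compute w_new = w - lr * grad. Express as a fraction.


w_new = 14 - 7/10 * -11 = 14 - -77/10 = 217/10.

217/10


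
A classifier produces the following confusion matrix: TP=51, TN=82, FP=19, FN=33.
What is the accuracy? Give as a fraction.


Accuracy = (TP + TN) / (TP + TN + FP + FN) = (51 + 82) / 185 = 133/185.

133/185


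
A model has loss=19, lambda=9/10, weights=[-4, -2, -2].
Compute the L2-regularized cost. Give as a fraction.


L2 sq norm = sum(w^2) = 24. J = 19 + 9/10 * 24 = 203/5.

203/5


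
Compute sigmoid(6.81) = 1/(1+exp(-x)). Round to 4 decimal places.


sigma(6.81) = 1/(1+e^(-6.81)) = 1/(1+0.001103) = 1/1.001103 = 0.9989.

0.9989


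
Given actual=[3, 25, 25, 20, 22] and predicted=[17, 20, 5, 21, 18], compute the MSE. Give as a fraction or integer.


MSE = (1/5) * ((3-17)^2=196 + (25-20)^2=25 + (25-5)^2=400 + (20-21)^2=1 + (22-18)^2=16). Sum = 638. MSE = 638/5.

638/5


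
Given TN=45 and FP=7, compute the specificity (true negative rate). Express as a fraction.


Specificity = TN / (TN + FP) = 45 / 52 = 45/52.

45/52


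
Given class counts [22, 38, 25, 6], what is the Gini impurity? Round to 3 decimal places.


Total = 91. Proportions: 22/91, 38/91, 25/91, 6/91. sum(p_i^2) = 0.3126. Gini = 1 - 0.3126 = 0.6874, which rounds to 0.687.

0.687


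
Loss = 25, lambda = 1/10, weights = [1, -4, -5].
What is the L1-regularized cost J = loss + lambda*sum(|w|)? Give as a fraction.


L1 norm = sum(|w|) = 10. J = 25 + 1/10 * 10 = 26.

26


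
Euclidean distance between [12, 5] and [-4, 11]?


d = sqrt(sum of squared differences). (12--4)^2=256, (5-11)^2=36. Sum = 292.

sqrt(292)


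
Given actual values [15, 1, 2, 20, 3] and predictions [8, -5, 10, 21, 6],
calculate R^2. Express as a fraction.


Mean(y) = 41/5. SS_res = 159. SS_tot = 1514/5. R^2 = 1 - 159/(1514/5) = 719/1514.

719/1514


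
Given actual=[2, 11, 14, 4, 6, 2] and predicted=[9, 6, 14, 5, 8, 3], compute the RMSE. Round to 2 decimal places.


MSE = 13.3333. RMSE = sqrt(13.3333) = 3.65.

3.65


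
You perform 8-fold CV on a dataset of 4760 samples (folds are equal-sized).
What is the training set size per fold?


Each validation fold has 4760/8 = 595 samples. Training set = 4760 - 595 = 4165.

4165


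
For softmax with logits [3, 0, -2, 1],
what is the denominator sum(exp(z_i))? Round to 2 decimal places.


Denom = e^3=20.0855 + e^0=1.0000 + e^-2=0.1353 + e^1=2.7183. Sum = 23.9391, which rounds to 23.94.

23.94


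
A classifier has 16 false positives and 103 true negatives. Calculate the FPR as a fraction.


FPR = FP / (FP + TN) = 16 / 119 = 16/119.

16/119


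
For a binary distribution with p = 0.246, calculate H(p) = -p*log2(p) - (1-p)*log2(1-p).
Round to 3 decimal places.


H = -0.246*log2(0.246) - 0.754*log2(0.754) = 0.805.

0.805


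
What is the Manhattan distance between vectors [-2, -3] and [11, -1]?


d = sum of absolute differences: |-2-11|=13 + |-3--1|=2 = 15.

15


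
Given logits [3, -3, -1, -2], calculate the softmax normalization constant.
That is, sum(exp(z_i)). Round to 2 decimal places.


Denom = e^3=20.0855 + e^-3=0.0498 + e^-1=0.3679 + e^-2=0.1353. Sum = 20.6385, which rounds to 20.64.

20.64


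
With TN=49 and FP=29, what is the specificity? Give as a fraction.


Specificity = TN / (TN + FP) = 49 / 78 = 49/78.

49/78


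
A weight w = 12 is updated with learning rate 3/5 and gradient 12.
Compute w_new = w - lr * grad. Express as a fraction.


w_new = 12 - 3/5 * 12 = 12 - 36/5 = 24/5.

24/5


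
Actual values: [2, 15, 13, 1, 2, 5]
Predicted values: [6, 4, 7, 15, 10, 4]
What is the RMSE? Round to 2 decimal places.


MSE = 72.3333. RMSE = sqrt(72.3333) = 8.50.

8.50


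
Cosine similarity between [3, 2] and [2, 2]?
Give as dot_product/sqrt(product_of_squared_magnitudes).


dot = 10. |a|^2 = 13, |b|^2 = 8. cos = 10/sqrt(104).

10/sqrt(104)


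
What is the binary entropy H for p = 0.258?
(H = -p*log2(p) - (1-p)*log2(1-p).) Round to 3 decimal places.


H = -0.258*log2(0.258) - 0.742*log2(0.742) = 0.824.

0.824


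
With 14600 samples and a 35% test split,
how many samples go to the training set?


Test set = 14600 * 35% = 5110. Training set = 14600 - 5110 = 9490.

9490


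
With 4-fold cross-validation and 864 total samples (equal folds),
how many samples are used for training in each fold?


Each validation fold has 864/4 = 216 samples. Training set = 864 - 216 = 648.

648


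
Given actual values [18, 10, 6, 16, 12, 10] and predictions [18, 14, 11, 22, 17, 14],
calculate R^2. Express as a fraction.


Mean(y) = 12. SS_res = 118. SS_tot = 96. R^2 = 1 - 118/(96) = -11/48.

-11/48


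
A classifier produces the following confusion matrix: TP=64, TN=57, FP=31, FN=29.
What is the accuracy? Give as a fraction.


Accuracy = (TP + TN) / (TP + TN + FP + FN) = (64 + 57) / 181 = 121/181.

121/181


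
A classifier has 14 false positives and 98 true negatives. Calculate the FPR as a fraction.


FPR = FP / (FP + TN) = 14 / 112 = 1/8.

1/8


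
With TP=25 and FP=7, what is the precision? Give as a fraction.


Precision = TP / (TP + FP) = 25 / 32 = 25/32.

25/32


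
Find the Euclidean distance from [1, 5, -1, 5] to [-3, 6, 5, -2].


d = sqrt(sum of squared differences). (1--3)^2=16, (5-6)^2=1, (-1-5)^2=36, (5--2)^2=49. Sum = 102.

sqrt(102)


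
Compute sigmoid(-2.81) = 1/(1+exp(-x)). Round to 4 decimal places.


sigma(-2.81) = 1/(1+e^(2.81)) = 1/(1+16.609918) = 1/17.609918 = 0.0568.

0.0568


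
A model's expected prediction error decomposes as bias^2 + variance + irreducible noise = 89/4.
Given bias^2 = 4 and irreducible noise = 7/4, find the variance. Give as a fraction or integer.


Total error = bias^2 + variance + irreducible noise. So variance = 89/4 - 4 - 7/4 = 33/2.

33/2


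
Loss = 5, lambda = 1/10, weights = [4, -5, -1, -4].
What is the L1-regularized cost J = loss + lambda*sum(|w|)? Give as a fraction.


L1 norm = sum(|w|) = 14. J = 5 + 1/10 * 14 = 32/5.

32/5


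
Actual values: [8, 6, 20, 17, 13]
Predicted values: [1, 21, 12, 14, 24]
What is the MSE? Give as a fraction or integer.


MSE = (1/5) * ((8-1)^2=49 + (6-21)^2=225 + (20-12)^2=64 + (17-14)^2=9 + (13-24)^2=121). Sum = 468. MSE = 468/5.

468/5


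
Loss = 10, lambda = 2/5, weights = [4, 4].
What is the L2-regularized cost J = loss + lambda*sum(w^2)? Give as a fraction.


L2 sq norm = sum(w^2) = 32. J = 10 + 2/5 * 32 = 114/5.

114/5


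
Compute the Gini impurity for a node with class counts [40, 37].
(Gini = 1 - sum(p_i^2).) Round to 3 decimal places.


Total = 77. Proportions: 40/77, 37/77. sum(p_i^2) = 0.5008. Gini = 1 - 0.5008 = 0.4992, which rounds to 0.499.

0.499


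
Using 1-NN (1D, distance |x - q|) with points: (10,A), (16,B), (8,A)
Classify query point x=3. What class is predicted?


Distances: |10-3|=7, |16-3|=13, |8-3|=5. 1 nearest: (8,A). Counts: {'A': 1}. Majority class: A.

A


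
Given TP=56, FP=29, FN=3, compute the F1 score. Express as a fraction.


Precision = 56/85 = 56/85. Recall = 56/59 = 56/59. F1 = 2*P*R/(P+R) = 7/9.

7/9


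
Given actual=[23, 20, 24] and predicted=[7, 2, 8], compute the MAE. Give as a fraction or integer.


MAE = (1/3) * (|23-7|=16 + |20-2|=18 + |24-8|=16). Sum = 50. MAE = 50/3.

50/3


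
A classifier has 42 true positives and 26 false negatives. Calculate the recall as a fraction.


Recall = TP / (TP + FN) = 42 / 68 = 21/34.

21/34


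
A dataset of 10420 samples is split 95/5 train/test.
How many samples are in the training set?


Test set = 10420 * 5% = 521. Training set = 10420 - 521 = 9899.

9899


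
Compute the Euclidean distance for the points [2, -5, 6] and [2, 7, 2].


d = sqrt(sum of squared differences). (2-2)^2=0, (-5-7)^2=144, (6-2)^2=16. Sum = 160.

sqrt(160)


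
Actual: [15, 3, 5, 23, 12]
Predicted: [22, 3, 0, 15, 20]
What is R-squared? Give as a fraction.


Mean(y) = 58/5. SS_res = 202. SS_tot = 1296/5. R^2 = 1 - 202/(1296/5) = 143/648.

143/648


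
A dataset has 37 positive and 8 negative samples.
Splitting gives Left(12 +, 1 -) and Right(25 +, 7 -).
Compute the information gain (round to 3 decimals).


H(parent) = 0.6752. H(left) = 0.3912, H(right) = 0.7579. Weighted = (13/45)*0.3912 + (32/45)*0.7579 = 0.6520. IG = 0.6752 - 0.6520 = 0.0232, which rounds to 0.023.

0.023


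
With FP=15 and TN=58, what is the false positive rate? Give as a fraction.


FPR = FP / (FP + TN) = 15 / 73 = 15/73.

15/73


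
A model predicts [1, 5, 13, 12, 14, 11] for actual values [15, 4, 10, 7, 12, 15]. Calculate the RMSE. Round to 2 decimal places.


MSE = 41.8333. RMSE = sqrt(41.8333) = 6.47.

6.47


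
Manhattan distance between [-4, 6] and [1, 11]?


d = sum of absolute differences: |-4-1|=5 + |6-11|=5 = 10.

10


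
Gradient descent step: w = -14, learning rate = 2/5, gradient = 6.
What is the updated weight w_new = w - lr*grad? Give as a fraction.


w_new = -14 - 2/5 * 6 = -14 - 12/5 = -82/5.

-82/5


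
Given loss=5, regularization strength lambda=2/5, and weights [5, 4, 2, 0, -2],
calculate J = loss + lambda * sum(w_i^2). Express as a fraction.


L2 sq norm = sum(w^2) = 49. J = 5 + 2/5 * 49 = 123/5.

123/5


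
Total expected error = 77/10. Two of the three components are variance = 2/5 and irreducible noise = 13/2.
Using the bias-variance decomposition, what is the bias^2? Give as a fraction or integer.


Total error = bias^2 + variance + irreducible noise. So bias^2 = 77/10 - 2/5 - 13/2 = 4/5.

4/5


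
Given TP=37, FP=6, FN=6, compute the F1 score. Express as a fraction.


Precision = 37/43 = 37/43. Recall = 37/43 = 37/43. F1 = 2*P*R/(P+R) = 37/43.

37/43


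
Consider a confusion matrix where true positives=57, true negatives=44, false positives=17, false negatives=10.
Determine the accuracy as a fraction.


Accuracy = (TP + TN) / (TP + TN + FP + FN) = (57 + 44) / 128 = 101/128.

101/128


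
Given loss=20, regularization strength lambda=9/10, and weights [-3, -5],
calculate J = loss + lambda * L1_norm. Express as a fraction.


L1 norm = sum(|w|) = 8. J = 20 + 9/10 * 8 = 136/5.

136/5


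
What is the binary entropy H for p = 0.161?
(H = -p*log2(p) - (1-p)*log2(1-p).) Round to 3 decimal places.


H = -0.161*log2(0.161) - 0.839*log2(0.839) = 0.637.

0.637


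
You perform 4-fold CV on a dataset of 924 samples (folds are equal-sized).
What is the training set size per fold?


Each validation fold has 924/4 = 231 samples. Training set = 924 - 231 = 693.

693


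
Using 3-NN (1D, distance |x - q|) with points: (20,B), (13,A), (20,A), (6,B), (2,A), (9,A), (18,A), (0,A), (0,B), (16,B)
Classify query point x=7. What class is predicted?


Distances: |20-7|=13, |13-7|=6, |20-7|=13, |6-7|=1, |2-7|=5, |9-7|=2, |18-7|=11, |0-7|=7, |0-7|=7, |16-7|=9. 3 nearest: (6,B), (9,A), (2,A). Counts: {'B': 1, 'A': 2}. Majority class: A.

A


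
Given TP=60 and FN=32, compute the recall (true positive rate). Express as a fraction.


Recall = TP / (TP + FN) = 60 / 92 = 15/23.

15/23


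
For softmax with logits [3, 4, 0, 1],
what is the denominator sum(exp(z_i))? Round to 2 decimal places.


Denom = e^3=20.0855 + e^4=54.5982 + e^0=1.0000 + e^1=2.7183. Sum = 78.4020, which rounds to 78.40.

78.40


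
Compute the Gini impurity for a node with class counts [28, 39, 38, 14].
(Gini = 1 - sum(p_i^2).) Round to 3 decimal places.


Total = 119. Proportions: 28/119, 39/119, 38/119, 14/119. sum(p_i^2) = 0.2786. Gini = 1 - 0.2786 = 0.7214, which rounds to 0.721.

0.721


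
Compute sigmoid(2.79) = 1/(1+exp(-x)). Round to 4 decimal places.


sigma(2.79) = 1/(1+e^(-2.79)) = 1/(1+0.061421) = 1/1.061421 = 0.9421.

0.9421


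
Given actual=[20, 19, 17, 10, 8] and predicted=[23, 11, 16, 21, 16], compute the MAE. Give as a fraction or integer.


MAE = (1/5) * (|20-23|=3 + |19-11|=8 + |17-16|=1 + |10-21|=11 + |8-16|=8). Sum = 31. MAE = 31/5.

31/5


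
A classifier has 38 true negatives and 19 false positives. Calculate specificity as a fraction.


Specificity = TN / (TN + FP) = 38 / 57 = 2/3.

2/3


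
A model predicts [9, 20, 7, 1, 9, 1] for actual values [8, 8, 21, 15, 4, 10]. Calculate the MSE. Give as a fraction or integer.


MSE = (1/6) * ((8-9)^2=1 + (8-20)^2=144 + (21-7)^2=196 + (15-1)^2=196 + (4-9)^2=25 + (10-1)^2=81). Sum = 643. MSE = 643/6.

643/6


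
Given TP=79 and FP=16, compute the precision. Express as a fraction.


Precision = TP / (TP + FP) = 79 / 95 = 79/95.

79/95


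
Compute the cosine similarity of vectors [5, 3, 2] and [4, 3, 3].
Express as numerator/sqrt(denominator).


dot = 35. |a|^2 = 38, |b|^2 = 34. cos = 35/sqrt(1292).

35/sqrt(1292)


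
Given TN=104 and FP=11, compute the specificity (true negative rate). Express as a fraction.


Specificity = TN / (TN + FP) = 104 / 115 = 104/115.

104/115


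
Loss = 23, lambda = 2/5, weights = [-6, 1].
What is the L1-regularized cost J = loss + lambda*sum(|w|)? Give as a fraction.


L1 norm = sum(|w|) = 7. J = 23 + 2/5 * 7 = 129/5.

129/5


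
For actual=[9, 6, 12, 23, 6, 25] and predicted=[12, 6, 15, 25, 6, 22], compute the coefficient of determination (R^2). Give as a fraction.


Mean(y) = 27/2. SS_res = 31. SS_tot = 715/2. R^2 = 1 - 31/(715/2) = 653/715.

653/715


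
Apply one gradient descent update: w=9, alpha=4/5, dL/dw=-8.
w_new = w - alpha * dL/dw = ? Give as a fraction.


w_new = 9 - 4/5 * -8 = 9 - -32/5 = 77/5.

77/5


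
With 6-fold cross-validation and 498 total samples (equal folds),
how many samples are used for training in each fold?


Each validation fold has 498/6 = 83 samples. Training set = 498 - 83 = 415.

415


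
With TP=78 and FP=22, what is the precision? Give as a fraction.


Precision = TP / (TP + FP) = 78 / 100 = 39/50.

39/50


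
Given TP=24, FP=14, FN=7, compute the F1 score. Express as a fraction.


Precision = 24/38 = 12/19. Recall = 24/31 = 24/31. F1 = 2*P*R/(P+R) = 16/23.

16/23


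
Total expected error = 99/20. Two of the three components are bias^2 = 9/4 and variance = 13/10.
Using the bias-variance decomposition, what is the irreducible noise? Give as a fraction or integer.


Total error = bias^2 + variance + irreducible noise. So irreducible noise = 99/20 - 9/4 - 13/10 = 7/5.

7/5


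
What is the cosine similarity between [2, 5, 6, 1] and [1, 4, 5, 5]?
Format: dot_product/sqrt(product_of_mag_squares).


dot = 57. |a|^2 = 66, |b|^2 = 67. cos = 57/sqrt(4422).

57/sqrt(4422)


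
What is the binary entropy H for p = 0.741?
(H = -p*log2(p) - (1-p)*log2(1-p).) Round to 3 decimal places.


H = -0.741*log2(0.741) - 0.259*log2(0.259) = 0.825.

0.825


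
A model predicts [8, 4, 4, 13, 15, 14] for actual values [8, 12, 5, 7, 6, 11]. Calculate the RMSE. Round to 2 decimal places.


MSE = 31.8333. RMSE = sqrt(31.8333) = 5.64.

5.64


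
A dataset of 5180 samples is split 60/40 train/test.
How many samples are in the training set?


Test set = 5180 * 40% = 2072. Training set = 5180 - 2072 = 3108.

3108


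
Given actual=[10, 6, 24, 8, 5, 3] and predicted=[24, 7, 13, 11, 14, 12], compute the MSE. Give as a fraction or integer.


MSE = (1/6) * ((10-24)^2=196 + (6-7)^2=1 + (24-13)^2=121 + (8-11)^2=9 + (5-14)^2=81 + (3-12)^2=81). Sum = 489. MSE = 163/2.

163/2
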